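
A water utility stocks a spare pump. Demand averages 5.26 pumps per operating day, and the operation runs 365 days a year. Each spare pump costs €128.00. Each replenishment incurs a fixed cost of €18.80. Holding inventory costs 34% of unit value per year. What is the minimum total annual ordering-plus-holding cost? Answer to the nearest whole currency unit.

Annual demand D = 5.26 × 365 = 1,919.9.
Holding cost H = 0.34 × €128.00 = €43.5200 per unit per year.
The optimal lot size = √(2DS/H) = √(2 × 1,919.9 × 18.8 / 43.52) ≈ 40.73.
At Q*, ordering cost (D/Q*)S equals holding cost (Q*/2)H, each = √(DSH/2).
Minimum total = √(2DSH) = √(2 × 1,919.9 × 18.8 × 43.52) ≈ 1772.465.

TC* ≈ €1,772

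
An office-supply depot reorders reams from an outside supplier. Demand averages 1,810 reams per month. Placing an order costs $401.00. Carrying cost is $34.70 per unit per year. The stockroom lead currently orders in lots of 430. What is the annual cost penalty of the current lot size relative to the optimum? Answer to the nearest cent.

Annual demand D = 1,810 × 12 = 21,720.
EOQ = √(2DS/H) = √(2 × 21,720 × 401 / 34.7) ≈ 708.52.
Cost at Q* = (D/Q*)S + (Q*/2)H = √(2DSH) ≈ $24,585.66.
Cost at Q = 430: (21,720/430)×401 + (430/2)×34.7 = $20,255.16 + $7,460.50 = $27,715.66.
Excess = $27,715.66 − $24,585.66 = $3,130.01.

Extra cost ≈ $3,130.01 per year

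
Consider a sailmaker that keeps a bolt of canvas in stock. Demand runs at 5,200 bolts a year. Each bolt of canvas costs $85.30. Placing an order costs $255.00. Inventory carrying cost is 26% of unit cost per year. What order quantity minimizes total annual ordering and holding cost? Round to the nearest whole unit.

Q* ≈ 346 bolts

Holding cost H = 0.26 × $85.30 = $22.1780 per unit per year.
EOQ = √(2DS / H) = √(2 × 5,200 × 255 / 22.178).
= √(2,652,000 / 22.178) = √119,577.9601 ≈ 345.800.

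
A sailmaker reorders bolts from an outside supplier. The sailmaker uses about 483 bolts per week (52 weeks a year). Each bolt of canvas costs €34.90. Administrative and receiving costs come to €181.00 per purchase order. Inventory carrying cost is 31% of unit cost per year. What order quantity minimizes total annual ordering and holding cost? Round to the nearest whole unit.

Q* ≈ 917 bolts

Annual demand D = 483 × 52 = 25,116.
Holding cost H = 0.31 × €34.90 = €10.8190 per unit per year.
EOQ = √(2DS / H) = √(2 × 25,116 × 181 / 10.819).
= √(9,091,992 / 10.819) = √840,372.6777 ≈ 916.718.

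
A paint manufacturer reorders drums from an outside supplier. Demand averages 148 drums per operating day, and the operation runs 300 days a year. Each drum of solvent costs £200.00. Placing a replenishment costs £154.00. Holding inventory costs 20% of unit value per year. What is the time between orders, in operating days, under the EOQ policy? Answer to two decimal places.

Annual demand D = 148 × 300 = 44,400.
Holding cost H = 0.20 × £200.00 = £40.0000 per unit per year.
Q* = √(2DS/H) = √(2 × 44,400 × 154 / 40) ≈ 584.71.
Cycle time = Q*/D × 300 = 584.71 / 44,400 × 300 ≈ 3.951 days.

T ≈ 3.95 days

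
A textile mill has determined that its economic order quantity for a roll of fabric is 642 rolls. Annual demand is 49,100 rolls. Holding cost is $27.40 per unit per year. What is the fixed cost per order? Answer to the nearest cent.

Invert the EOQ relation Q*² = 2DS/H.
From Q* = √(2DS/H): S = Q*²H / (2D) = 642² × 27.4 / (2 × 49,100) = 115.0030.

S ≈ $115.00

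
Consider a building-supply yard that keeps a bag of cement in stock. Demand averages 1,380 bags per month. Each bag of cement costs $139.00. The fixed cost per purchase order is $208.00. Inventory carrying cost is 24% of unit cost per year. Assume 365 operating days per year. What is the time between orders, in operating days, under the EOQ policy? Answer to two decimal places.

T ≈ 10.02 days

Annual demand D = 1,380 × 12 = 16,560.
Holding cost H = 0.24 × $139.00 = $33.3600 per unit per year.
Q* = √(2DS/H) = √(2 × 16,560 × 208 / 33.36) ≈ 454.43.
Cycle time = Q*/D × 365 = 454.43 / 16,560 × 365 ≈ 10.016 days.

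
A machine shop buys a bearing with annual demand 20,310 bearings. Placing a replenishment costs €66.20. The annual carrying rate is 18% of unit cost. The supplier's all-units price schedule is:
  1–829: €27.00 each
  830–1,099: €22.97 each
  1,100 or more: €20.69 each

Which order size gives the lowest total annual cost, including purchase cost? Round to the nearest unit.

Q* ≈ 1,100 bearings

Holding cost per unit per year at price C is H = 0.18·C.
Candidates are each tier's EOQ (if it falls in that tier) and each price-break quantity.
EOQ at €27.00 = 743.8 (feasible in tier 1): TC = 20,310×€27.00 + (20,310/743.8)×66.2 + (743.8/2)×0.18×€27.00 = €551,985.07.
EOQ at €22.97 = 806.5 < 830, so use break Q=830: TC = 20,310×€22.97 + (20,310/830.0)×66.2 + (830.0/2)×0.18×€22.97 = €469,856.47.
EOQ at €20.69 = 849.7 < 1100, so use break Q=1100: TC = 20,310×€20.69 + (20,310/1100.0)×66.2 + (1100.0/2)×0.18×€20.69 = €423,484.50.
Lowest total cost is €423,484.50 at Q = 1100.0.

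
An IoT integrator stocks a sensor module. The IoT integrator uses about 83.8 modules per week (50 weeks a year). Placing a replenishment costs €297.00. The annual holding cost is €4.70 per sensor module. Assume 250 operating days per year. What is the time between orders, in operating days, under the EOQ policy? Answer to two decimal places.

T ≈ 43.42 days

Annual demand D = 83.8 × 50 = 4,190.
Q* = √(2DS/H) = √(2 × 4,190 × 297 / 4.7) ≈ 727.70.
Cycle time = Q*/D × 250 = 727.70 / 4,190 × 250 ≈ 43.419 days.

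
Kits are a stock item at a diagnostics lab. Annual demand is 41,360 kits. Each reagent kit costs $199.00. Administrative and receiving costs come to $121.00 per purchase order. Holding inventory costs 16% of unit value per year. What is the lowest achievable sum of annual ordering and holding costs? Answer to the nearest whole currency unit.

Holding cost H = 0.16 × $199.00 = $31.8400 per unit per year.
EOQ = √(2DS/H) = √(2 × 41,360 × 121 / 31.84) ≈ 560.68.
At the optimum the two cost components are equal, so total cost = 2·(Q*/2)H = Q*·H.
Minimum total = √(2DSH) = √(2 × 41,360 × 121 × 31.84) ≈ 17851.901.

TC* ≈ $17,852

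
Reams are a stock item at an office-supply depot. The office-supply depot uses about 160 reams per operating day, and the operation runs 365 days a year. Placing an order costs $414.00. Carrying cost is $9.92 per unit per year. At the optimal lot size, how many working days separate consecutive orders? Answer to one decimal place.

T ≈ 13.8 days

Annual demand D = 160 × 365 = 58,400.
The optimal lot size = √(2DS/H) = √(2 × 58,400 × 414 / 9.92) ≈ 2207.83.
Cycle time = Q*/D × 365 = 2207.83 / 58,400 × 365 ≈ 13.799 days.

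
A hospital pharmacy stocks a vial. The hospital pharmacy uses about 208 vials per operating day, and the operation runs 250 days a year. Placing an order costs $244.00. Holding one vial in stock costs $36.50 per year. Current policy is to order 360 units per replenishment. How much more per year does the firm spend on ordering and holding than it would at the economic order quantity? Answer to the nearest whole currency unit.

Annual demand D = 208 × 250 = 52,000.
EOQ = √(2DS/H) = √(2 × 52,000 × 244 / 36.5) ≈ 833.81.
Cost at Q* = (D/Q*)S + (Q*/2)H = √(2DSH) ≈ $30,433.93.
Cost at Q = 360: (52,000/360)×244 + (360/2)×36.5 = $35,244.44 + $6,570.00 = $41,814.44.
Excess = $41,814.44 − $30,433.93 = $11,380.52.

Extra cost ≈ $11,381 per year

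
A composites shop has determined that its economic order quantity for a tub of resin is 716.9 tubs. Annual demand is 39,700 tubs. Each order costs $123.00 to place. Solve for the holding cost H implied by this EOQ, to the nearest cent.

Invert the EOQ relation Q*² = 2DS/H.
From Q* = √(2DS/H): H = 2DS / Q*² = 2 × 39,700 × 123 / 716.9² = 19.0024.

H ≈ $19.00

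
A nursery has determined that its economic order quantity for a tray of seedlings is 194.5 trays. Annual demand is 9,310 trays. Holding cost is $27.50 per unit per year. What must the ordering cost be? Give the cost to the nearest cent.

Squaring Q* = √(2DS/H) gives Q*² = 2DS/H.
From Q* = √(2DS/H): S = Q*²H / (2D) = 194.5² × 27.5 / (2 × 9,310) = 55.8717.

S ≈ $55.87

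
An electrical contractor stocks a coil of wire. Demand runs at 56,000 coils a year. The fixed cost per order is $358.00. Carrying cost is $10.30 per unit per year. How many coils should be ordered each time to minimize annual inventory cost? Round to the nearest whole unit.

Q* ≈ 1,973 coils

EOQ = √(2DS / H) = √(2 × 56,000 × 358 / 10.3).
= √(40,096,000 / 10.3) = √3,892,815.534 ≈ 1973.022.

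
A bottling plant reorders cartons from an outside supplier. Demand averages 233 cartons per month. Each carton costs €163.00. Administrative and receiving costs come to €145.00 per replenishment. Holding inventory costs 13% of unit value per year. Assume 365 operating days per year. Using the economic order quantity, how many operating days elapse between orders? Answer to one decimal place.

Annual demand D = 233 × 12 = 2,796.
Holding cost H = 0.13 × €163.00 = €21.1900 per unit per year.
EOQ = √(2DS/H) = √(2 × 2,796 × 145 / 21.19) ≈ 195.61.
Cycle time = Q*/D × 365 = 195.61 / 2,796 × 365 ≈ 25.536 days.

T ≈ 25.5 days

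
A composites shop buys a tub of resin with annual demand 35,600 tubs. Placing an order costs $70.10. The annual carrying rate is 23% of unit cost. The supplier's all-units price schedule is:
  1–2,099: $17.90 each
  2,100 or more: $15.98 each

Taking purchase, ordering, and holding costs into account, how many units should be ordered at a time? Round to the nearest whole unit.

Q* ≈ 2,100 tubs

Holding cost per unit per year at price C is H = 0.23·C.
For each price level, check whether its EOQ is feasible; otherwise the best quantity at that price is the breakpoint.
EOQ at $17.90 = 1101.1 (feasible in tier 1): TC = 35,600×$17.90 + (35,600/1101.1)×70.1 + (1101.1/2)×0.23×$17.90 = $641,773.04.
EOQ at $15.98 = 1165.3 < 2100, so use break Q=2100: TC = 35,600×$15.98 + (35,600/2100.0)×70.1 + (2100.0/2)×0.23×$15.98 = $573,935.53.
Lowest total cost is $573,935.53 at Q = 2100.0.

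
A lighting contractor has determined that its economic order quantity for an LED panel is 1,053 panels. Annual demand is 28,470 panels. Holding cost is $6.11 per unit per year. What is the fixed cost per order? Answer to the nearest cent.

S ≈ $118.98

Squaring Q* = √(2DS/H) gives Q*² = 2DS/H.
From Q* = √(2DS/H): S = Q*²H / (2D) = 1,053² × 6.11 / (2 × 28,470) = 118.9818.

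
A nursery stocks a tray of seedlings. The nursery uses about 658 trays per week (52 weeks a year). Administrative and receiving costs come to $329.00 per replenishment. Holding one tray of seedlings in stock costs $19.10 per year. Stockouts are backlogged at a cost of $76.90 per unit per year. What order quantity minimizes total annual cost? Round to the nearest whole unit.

Annual demand D = 658 × 52 = 34,216.
With planned backorders, Q* = √(2DS/H) · √((H+B)/B).
√(2DS/H) = √(2 × 34,216 × 329 / 19.1) = 1085.703.
√((H+B)/B) = √((19.1+76.9)/76.9) = 1.1173.
Q* ≈ 1213.063.

Q* ≈ 1,213 trays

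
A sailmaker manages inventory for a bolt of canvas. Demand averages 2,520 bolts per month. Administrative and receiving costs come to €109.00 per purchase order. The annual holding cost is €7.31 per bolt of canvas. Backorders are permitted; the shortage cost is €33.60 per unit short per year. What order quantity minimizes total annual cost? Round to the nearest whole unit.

Annual demand D = 2,520 × 12 = 30,240.
With planned backorders, Q* = √(2DS/H) · √((H+B)/B).
√(2DS/H) = √(2 × 30,240 × 109 / 7.31) = 949.643.
√((H+B)/B) = √((7.31+33.6)/33.6) = 1.1034.
Q* ≈ 1047.866.

Q* ≈ 1,048 bolts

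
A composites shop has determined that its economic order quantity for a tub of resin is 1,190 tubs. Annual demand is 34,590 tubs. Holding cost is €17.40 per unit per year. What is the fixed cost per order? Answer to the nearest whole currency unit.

S ≈ €356

Invert the EOQ relation Q*² = 2DS/H.
From Q* = √(2DS/H): S = Q*²H / (2D) = 1,190² × 17.4 / (2 × 34,590) = 356.1743.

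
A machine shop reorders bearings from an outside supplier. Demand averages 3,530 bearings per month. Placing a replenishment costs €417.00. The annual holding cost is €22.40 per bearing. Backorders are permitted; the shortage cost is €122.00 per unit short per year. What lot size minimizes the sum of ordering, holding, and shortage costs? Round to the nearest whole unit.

Annual demand D = 3,530 × 12 = 42,360.
With planned backorders, Q* = √(2DS/H) · √((H+B)/B).
√(2DS/H) = √(2 × 42,360 × 417 / 22.4) = 1255.848.
√((H+B)/B) = √((22.4+122)/122) = 1.0879.
Q* ≈ 1366.283.

Q* ≈ 1,366 bearings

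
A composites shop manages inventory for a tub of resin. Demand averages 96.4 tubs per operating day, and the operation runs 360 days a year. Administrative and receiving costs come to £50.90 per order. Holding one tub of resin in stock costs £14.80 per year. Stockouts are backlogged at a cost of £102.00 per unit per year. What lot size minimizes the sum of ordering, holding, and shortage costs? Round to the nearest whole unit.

Q* ≈ 523 tubs

Annual demand D = 96.4 × 360 = 34,704.
With planned backorders, Q* = √(2DS/H) · √((H+B)/B).
√(2DS/H) = √(2 × 34,704 × 50.9 / 14.8) = 488.577.
√((H+B)/B) = √((14.8+102)/102) = 1.0701.
Q* ≈ 522.822.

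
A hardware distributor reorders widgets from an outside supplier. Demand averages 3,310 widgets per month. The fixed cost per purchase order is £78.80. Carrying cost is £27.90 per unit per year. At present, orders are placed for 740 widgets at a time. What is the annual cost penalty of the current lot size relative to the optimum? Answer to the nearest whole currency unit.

Annual demand D = 3,310 × 12 = 39,720.
EOQ = √(2DS/H) = √(2 × 39,720 × 78.8 / 27.9) ≈ 473.68.
Cost at Q* = (D/Q*)S + (Q*/2)H = √(2DSH) ≈ £13,215.54.
Cost at Q = 740: (39,720/740)×78.8 + (740/2)×27.9 = £4,229.64 + £10,323.00 = £14,552.64.
Excess = £14,552.64 − £13,215.54 = £1,337.11.

Extra cost ≈ £1,337 per year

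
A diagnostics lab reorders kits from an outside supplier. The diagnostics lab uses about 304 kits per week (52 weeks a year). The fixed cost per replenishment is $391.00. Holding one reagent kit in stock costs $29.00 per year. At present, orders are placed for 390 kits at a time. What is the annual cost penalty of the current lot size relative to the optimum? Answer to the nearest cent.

Annual demand D = 304 × 52 = 15,808.
EOQ = √(2DS/H) = √(2 × 15,808 × 391 / 29) ≈ 652.89.
Cost at Q* = (D/Q*)S + (Q*/2)H = √(2DSH) ≈ $18,933.93.
Cost at Q = 390: (15,808/390)×391 + (390/2)×29 = $15,848.53 + $5,655.00 = $21,503.53.
Excess = $21,503.53 − $18,933.93 = $2,569.60.

Extra cost ≈ $2,569.60 per year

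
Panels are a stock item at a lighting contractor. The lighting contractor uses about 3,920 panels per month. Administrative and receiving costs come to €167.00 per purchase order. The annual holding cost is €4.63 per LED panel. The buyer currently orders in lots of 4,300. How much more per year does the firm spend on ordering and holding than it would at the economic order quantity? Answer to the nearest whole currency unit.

Extra cost ≈ €3,252 per year

Annual demand D = 3,920 × 12 = 47,040.
EOQ = √(2DS/H) = √(2 × 47,040 × 167 / 4.63) ≈ 1842.11.
Cost at Q* = (D/Q*)S + (Q*/2)H = √(2DSH) ≈ €8,528.99.
Cost at Q = 4,300: (47,040/4,300)×167 + (4,300/2)×4.63 = €1,826.90 + €9,954.50 = €11,781.40.
Excess = €11,781.40 − €8,528.99 = €3,252.42.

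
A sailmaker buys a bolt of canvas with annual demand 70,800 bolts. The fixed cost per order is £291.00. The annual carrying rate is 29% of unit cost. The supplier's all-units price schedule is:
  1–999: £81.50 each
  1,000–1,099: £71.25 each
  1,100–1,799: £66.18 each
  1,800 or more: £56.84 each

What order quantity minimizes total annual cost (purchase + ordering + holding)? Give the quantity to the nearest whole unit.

Holding cost per unit per year at price C is H = 0.29·C.
Candidates are each tier's EOQ (if it falls in that tier) and each price-break quantity.
Tier 1 (£81.50): EOQ = 1320.4 exceeds tier's upper bound 999, so this tier is dominated.
Tier 2 (£71.25): EOQ = 1412.2 exceeds tier's upper bound 1099, so this tier is dominated.
EOQ at £66.18 = 1465.3 (feasible in tier 3): TC = 70,800×£66.18 + (70,800/1465.3)×291 + (1465.3/2)×0.29×£66.18 = £4,713,665.63.
EOQ at £56.84 = 1581.1 < 1800, so use break Q=1800: TC = 70,800×£56.84 + (70,800/1800.0)×291 + (1800.0/2)×0.29×£56.84 = £4,050,553.24.
Lowest total cost is £4,050,553.24 at Q = 1800.0.

Q* ≈ 1,800 bolts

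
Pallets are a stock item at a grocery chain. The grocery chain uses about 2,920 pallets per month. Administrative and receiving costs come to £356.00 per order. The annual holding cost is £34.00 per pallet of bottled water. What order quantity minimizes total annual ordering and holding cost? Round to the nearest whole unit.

Annual demand D = 2,920 × 12 = 35,040.
EOQ = √(2DS / H) = √(2 × 35,040 × 356 / 34).
= √(24,948,480 / 34) = √733,778.8235 ≈ 856.609.

Q* ≈ 857 pallets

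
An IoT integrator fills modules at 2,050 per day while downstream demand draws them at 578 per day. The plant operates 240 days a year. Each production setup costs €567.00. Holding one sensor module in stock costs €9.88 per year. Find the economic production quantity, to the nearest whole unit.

Annual demand D = 578 × 240 = 138,720.
Production build-up factor (1 − d/p) = 1 − 578/2,050 = 0.7180.
Q* = √(2DS / (H(1 − d/p))) = √(2 × 138,720 × 567 / (9.88 × 0.7180)).
= √(157,308,480 / 7.0943) ≈ 4708.913.

Q* ≈ 4,709 modules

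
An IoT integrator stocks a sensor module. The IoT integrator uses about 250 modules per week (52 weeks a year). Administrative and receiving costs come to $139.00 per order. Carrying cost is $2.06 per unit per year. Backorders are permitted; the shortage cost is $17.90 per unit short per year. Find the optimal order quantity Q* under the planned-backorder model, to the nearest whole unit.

Annual demand D = 250 × 52 = 13,000.
With planned backorders, Q* = √(2DS/H) · √((H+B)/B).
√(2DS/H) = √(2 × 13,000 × 139 / 2.06) = 1324.526.
√((H+B)/B) = √((2.06+17.9)/17.9) = 1.0560.
Q* ≈ 1398.667.

Q* ≈ 1,399 modules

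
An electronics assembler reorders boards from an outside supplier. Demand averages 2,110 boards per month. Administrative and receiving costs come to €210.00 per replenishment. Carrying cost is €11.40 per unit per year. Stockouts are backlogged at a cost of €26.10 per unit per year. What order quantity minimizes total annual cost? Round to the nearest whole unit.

Q* ≈ 1,158 boards

Annual demand D = 2,110 × 12 = 25,320.
With planned backorders, Q* = √(2DS/H) · √((H+B)/B).
√(2DS/H) = √(2 × 25,320 × 210 / 11.4) = 965.838.
√((H+B)/B) = √((11.4+26.1)/26.1) = 1.1987.
Q* ≈ 1157.709.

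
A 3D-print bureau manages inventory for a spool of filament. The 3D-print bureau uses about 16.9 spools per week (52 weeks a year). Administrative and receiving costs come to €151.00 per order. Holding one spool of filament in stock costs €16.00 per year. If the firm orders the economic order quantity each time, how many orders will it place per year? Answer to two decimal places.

N ≈ 6.82 orders per year

Annual demand D = 16.9 × 52 = 878.8.
EOQ = √(2DS/H) = √(2 × 878.8 × 151 / 16) ≈ 128.79.
Orders per year = D / Q* = 878.8 / 128.79 ≈ 6.823.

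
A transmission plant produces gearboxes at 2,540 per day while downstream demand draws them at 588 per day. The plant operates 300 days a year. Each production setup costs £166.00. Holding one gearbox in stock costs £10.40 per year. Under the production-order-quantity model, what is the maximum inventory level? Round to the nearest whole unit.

I_max ≈ 2,080 gearboxes

Annual demand D = 588 × 300 = 176,400.
Production build-up factor (1 − d/p) = 1 − 588/2,540 = 0.7685.
Q* = √(2DS / (H(1 − d/p))) = √(2 × 176,400 × 166 / (10.4 × 0.7685)).
= √(58,564,800 / 7.9924) ≈ 2706.940.
Maximum inventory = Q*(1 − d/p) = 2706.940 × 0.7685 ≈ 2080.294.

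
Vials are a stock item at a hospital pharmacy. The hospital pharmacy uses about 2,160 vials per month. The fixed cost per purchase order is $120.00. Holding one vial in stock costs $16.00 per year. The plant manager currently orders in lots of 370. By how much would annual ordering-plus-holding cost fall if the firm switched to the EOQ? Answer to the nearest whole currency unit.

Extra cost ≈ $1,390 per year

Annual demand D = 2,160 × 12 = 25,920.
EOQ = √(2DS/H) = √(2 × 25,920 × 120 / 16) ≈ 623.54.
Cost at Q* = (D/Q*)S + (Q*/2)H = √(2DSH) ≈ $9,976.61.
Cost at Q = 370: (25,920/370)×120 + (370/2)×16 = $8,406.49 + $2,960.00 = $11,366.49.
Excess = $11,366.49 − $9,976.61 = $1,389.87.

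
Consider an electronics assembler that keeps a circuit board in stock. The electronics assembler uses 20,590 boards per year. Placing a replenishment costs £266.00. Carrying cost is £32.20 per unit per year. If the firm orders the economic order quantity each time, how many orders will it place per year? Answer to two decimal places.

The optimal lot size = √(2DS/H) = √(2 × 20,590 × 266 / 32.2) ≈ 583.25.
Orders per year = D / Q* = 20,590 / 583.25 ≈ 35.302.

N ≈ 35.30 orders per year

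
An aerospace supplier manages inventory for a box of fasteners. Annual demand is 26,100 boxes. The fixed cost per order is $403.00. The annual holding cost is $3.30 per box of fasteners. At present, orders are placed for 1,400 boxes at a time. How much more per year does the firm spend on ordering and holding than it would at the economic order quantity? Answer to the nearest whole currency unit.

Extra cost ≈ $1,491 per year

EOQ = √(2DS/H) = √(2 × 26,100 × 403 / 3.3) ≈ 2524.82.
Cost at Q* = (D/Q*)S + (Q*/2)H = √(2DSH) ≈ $8,331.91.
Cost at Q = 1,400: (26,100/1,400)×403 + (1,400/2)×3.3 = $7,513.07 + $2,310.00 = $9,823.07.
Excess = $9,823.07 − $8,331.91 = $1,491.16.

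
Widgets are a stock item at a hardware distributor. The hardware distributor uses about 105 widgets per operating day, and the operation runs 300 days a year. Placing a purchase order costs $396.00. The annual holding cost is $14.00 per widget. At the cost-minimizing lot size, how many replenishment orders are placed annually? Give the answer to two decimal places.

Annual demand D = 105 × 300 = 31,500.
Q* = √(2DS/H) = √(2 × 31,500 × 396 / 14) ≈ 1334.92.
Orders per year = D / Q* = 31,500 / 1334.92 ≈ 23.597.

N ≈ 23.60 orders per year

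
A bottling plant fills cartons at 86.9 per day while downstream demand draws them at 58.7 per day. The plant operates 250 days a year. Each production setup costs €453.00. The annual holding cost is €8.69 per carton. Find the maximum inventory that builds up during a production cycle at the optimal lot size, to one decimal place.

I_max ≈ 704.6 cartons

Annual demand D = 58.7 × 250 = 14,675.
Production build-up factor (1 − d/p) = 1 − 58.7/86.9 = 0.3245.
Q* = √(2DS / (H(1 − d/p))) = √(2 × 14,675 × 453 / (8.69 × 0.3245)).
= √(13,295,550 / 2.82) ≈ 2171.344.
Maximum inventory = Q*(1 − d/p) = 2171.344 × 0.3245 ≈ 704.625.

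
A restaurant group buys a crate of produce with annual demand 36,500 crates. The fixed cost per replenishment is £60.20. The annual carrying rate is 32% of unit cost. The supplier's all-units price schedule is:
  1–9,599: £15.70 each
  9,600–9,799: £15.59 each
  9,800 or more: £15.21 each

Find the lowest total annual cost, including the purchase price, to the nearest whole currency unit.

TC* ≈ £577,749

Holding cost per unit per year at price C is H = 0.32·C.
For each price level, check whether its EOQ is feasible; otherwise the best quantity at that price is the breakpoint.
EOQ at £15.70 = 935.3 (feasible in tier 1): TC = 36,500×£15.70 + (36,500/935.3)×60.2 + (935.3/2)×0.32×£15.70 = £577,748.77.
EOQ at £15.59 = 938.6 < 9600, so use break Q=9600: TC = 36,500×£15.59 + (36,500/9600.0)×60.2 + (9600.0/2)×0.32×£15.59 = £593,210.13.
EOQ at £15.21 = 950.2 < 9800, so use break Q=9800: TC = 36,500×£15.21 + (36,500/9800.0)×60.2 + (9800.0/2)×0.32×£15.21 = £579,238.49.
Lowest total cost among the candidates is at Q = 935.3.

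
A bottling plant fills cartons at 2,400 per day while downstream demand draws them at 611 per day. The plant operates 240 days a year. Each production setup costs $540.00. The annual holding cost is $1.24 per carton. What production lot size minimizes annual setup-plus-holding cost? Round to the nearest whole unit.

Annual demand D = 611 × 240 = 146,640.
Production build-up factor (1 − d/p) = 1 − 611/2,400 = 0.7454.
Q* = √(2DS / (H(1 − d/p))) = √(2 × 146,640 × 540 / (1.24 × 0.7454)).
= √(158,371,200 / 0.9243) ≈ 13089.640.

Q* ≈ 13,090 cartons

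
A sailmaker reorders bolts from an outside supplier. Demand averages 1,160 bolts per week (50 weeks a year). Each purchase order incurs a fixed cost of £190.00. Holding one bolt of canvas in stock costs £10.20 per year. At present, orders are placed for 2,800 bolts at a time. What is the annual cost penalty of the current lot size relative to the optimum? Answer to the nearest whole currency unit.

Annual demand D = 1,160 × 50 = 58,000.
EOQ = √(2DS/H) = √(2 × 58,000 × 190 / 10.2) ≈ 1469.96.
Cost at Q* = (D/Q*)S + (Q*/2)H = √(2DSH) ≈ £14,993.60.
Cost at Q = 2,800: (58,000/2,800)×190 + (2,800/2)×10.2 = £3,935.71 + £14,280.00 = £18,215.71.
Excess = £18,215.71 − £14,993.60 = £3,222.12.

Extra cost ≈ £3,222 per year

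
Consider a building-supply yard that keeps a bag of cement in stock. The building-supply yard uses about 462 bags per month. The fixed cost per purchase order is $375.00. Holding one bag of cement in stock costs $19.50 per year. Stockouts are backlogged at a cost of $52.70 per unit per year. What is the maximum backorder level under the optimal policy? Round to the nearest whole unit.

S* ≈ 146 bags

Annual demand D = 462 × 12 = 5,544.
With planned backorders, Q* = √(2DS/H) · √((H+B)/B).
√(2DS/H) = √(2 × 5,544 × 375 / 19.5) = 461.769.
√((H+B)/B) = √((19.5+52.7)/52.7) = 1.1705.
Q* ≈ 540.491.
S* = Q* · H/(H+B) = 540.491 × 19.5/72.2 ≈ 145.977.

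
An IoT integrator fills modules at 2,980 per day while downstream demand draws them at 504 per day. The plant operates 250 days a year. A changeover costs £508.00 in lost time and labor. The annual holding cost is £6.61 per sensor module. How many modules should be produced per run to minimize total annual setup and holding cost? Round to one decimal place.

Q* ≈ 4,828.0 modules

Annual demand D = 504 × 250 = 126,000.
Production build-up factor (1 − d/p) = 1 − 504/2,980 = 0.8309.
Q* = √(2DS / (H(1 − d/p))) = √(2 × 126,000 × 508 / (6.61 × 0.8309)).
= √(128,016,000 / 5.4921) ≈ 4827.966.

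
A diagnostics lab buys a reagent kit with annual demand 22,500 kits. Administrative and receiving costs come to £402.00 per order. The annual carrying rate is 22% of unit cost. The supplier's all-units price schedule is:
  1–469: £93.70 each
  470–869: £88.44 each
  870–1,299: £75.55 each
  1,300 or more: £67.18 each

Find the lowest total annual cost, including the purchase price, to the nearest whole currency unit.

Holding cost per unit per year at price C is H = 0.22·C.
Evaluate total cost at each tier's feasible EOQ or, if the EOQ is below the tier, at the tier's minimum quantity.
Tier 1 (£93.70): EOQ = 936.8 exceeds tier's upper bound 469, so this tier is dominated.
Tier 2 (£88.44): EOQ = 964.2 exceeds tier's upper bound 869, so this tier is dominated.
EOQ at £75.55 = 1043.3 (feasible in tier 3): TC = 22,500×£75.55 + (22,500/1043.3)×402 + (1043.3/2)×0.22×£75.55 = £1,717,214.95.
EOQ at £67.18 = 1106.3 < 1300, so use break Q=1300: TC = 22,500×£67.18 + (22,500/1300.0)×402 + (1300.0/2)×0.22×£67.18 = £1,528,114.43.
Lowest total cost among the candidates is at Q = 1300.0.

TC* ≈ £1,528,114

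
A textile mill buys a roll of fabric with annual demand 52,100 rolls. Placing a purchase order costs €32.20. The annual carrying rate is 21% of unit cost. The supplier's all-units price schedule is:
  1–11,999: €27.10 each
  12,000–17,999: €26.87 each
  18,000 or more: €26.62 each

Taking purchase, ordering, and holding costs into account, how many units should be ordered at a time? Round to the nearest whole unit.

Q* ≈ 768 rolls

Holding cost per unit per year at price C is H = 0.21·C.
Evaluate total cost at each tier's feasible EOQ or, if the EOQ is below the tier, at the tier's minimum quantity.
EOQ at €27.10 = 767.8 (feasible in tier 1): TC = 52,100×€27.10 + (52,100/767.8)×32.2 + (767.8/2)×0.21×€27.10 = €1,416,279.74.
EOQ at €26.87 = 771.1 < 12000, so use break Q=12000: TC = 52,100×€26.87 + (52,100/12000.0)×32.2 + (12000.0/2)×0.21×€26.87 = €1,433,923.00.
EOQ at €26.62 = 774.7 < 18000, so use break Q=18000: TC = 52,100×€26.62 + (52,100/18000.0)×32.2 + (18000.0/2)×0.21×€26.62 = €1,437,307.00.
Lowest total cost is €1,416,279.74 at Q = 767.8.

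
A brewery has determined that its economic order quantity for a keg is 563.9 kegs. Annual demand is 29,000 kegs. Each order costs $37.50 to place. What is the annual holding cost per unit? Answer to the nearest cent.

Squaring Q* = √(2DS/H) gives Q*² = 2DS/H.
From Q* = √(2DS/H): H = 2DS / Q*² = 2 × 29,000 × 37.5 / 563.9² = 6.8400.

H ≈ $6.84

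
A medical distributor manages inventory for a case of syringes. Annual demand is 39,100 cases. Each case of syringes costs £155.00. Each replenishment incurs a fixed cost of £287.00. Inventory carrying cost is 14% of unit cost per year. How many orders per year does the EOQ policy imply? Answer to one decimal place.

N ≈ 38.4 orders per year

Holding cost H = 0.14 × £155.00 = £21.7000 per unit per year.
Q* = √(2DS/H) = √(2 × 39,100 × 287 / 21.7) ≈ 1016.98.
Orders per year = D / Q* = 39,100 / 1016.98 ≈ 38.447.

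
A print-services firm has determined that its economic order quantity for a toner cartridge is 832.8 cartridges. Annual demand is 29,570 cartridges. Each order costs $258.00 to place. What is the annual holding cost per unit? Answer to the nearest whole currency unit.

Invert the EOQ relation Q*² = 2DS/H.
From Q* = √(2DS/H): H = 2DS / Q*² = 2 × 29,570 × 258 / 832.8² = 21.9998.

H ≈ $22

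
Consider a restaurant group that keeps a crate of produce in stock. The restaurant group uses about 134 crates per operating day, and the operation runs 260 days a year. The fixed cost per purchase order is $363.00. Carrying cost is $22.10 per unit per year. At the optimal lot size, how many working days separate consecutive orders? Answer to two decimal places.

Annual demand D = 134 × 260 = 34,840.
The optimal lot size = √(2DS/H) = √(2 × 34,840 × 363 / 22.1) ≈ 1069.82.
Cycle time = Q*/D × 260 = 1069.82 / 34,840 × 260 ≈ 7.984 days.

T ≈ 7.98 days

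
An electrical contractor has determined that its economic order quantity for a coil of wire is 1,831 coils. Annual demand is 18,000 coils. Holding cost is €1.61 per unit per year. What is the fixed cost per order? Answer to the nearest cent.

Invert the EOQ relation Q*² = 2DS/H.
From Q* = √(2DS/H): S = Q*²H / (2D) = 1,831² × 1.61 / (2 × 18,000) = 149.9340.

S ≈ €149.93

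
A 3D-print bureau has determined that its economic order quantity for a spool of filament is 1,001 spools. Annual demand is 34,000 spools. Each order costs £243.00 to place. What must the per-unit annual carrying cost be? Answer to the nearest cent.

H ≈ £16.49

Invert the EOQ relation Q*² = 2DS/H.
From Q* = √(2DS/H): H = 2DS / Q*² = 2 × 34,000 × 243 / 1,001² = 16.4910.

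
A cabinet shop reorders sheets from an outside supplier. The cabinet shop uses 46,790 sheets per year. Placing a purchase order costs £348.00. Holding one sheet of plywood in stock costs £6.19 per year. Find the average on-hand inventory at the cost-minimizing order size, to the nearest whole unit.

The optimal lot size = √(2DS/H) = √(2 × 46,790 × 348 / 6.19) ≈ 2293.70.
Average inventory = Q*/2 ≈ 2293.70 / 2 = 1146.848.

Average inventory ≈ 1,147 sheets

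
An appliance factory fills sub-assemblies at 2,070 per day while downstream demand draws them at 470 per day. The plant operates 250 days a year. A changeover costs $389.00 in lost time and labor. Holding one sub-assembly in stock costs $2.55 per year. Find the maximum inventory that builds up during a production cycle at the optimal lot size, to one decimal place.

I_max ≈ 5,264.0 sub-assemblies

Annual demand D = 470 × 250 = 117,500.
Production build-up factor (1 − d/p) = 1 − 470/2,070 = 0.7729.
Q* = √(2DS / (H(1 − d/p))) = √(2 × 117,500 × 389 / (2.55 × 0.7729)).
= √(91,415,000 / 1.971) ≈ 6810.262.
Maximum inventory = Q*(1 − d/p) = 6810.262 × 0.7729 ≈ 5263.971.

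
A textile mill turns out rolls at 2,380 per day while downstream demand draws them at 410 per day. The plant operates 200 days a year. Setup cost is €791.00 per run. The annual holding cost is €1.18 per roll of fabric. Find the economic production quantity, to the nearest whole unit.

Q* ≈ 11,525 rolls

Annual demand D = 410 × 200 = 82,000.
Production build-up factor (1 − d/p) = 1 − 410/2,380 = 0.8277.
Q* = √(2DS / (H(1 − d/p))) = √(2 × 82,000 × 791 / (1.18 × 0.8277)).
= √(129,724,000 / 0.9767) ≈ 11524.565.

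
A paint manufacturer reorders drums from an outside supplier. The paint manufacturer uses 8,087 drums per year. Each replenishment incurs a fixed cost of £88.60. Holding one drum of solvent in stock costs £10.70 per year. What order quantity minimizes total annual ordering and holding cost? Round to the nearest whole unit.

Q* ≈ 366 drums

EOQ = √(2DS / H) = √(2 × 8,087 × 88.6 / 10.7).
= √(1,433,016.4 / 10.7) = √133,926.7664 ≈ 365.960.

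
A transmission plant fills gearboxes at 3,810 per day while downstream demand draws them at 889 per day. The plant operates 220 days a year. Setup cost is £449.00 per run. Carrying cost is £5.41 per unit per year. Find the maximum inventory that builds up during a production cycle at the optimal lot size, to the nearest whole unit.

I_max ≈ 4,989 gearboxes

Annual demand D = 889 × 220 = 195,580.
Production build-up factor (1 − d/p) = 1 − 889/3,810 = 0.7667.
Q* = √(2DS / (H(1 − d/p))) = √(2 × 195,580 × 449 / (5.41 × 0.7667)).
= √(175,630,840 / 4.1477) ≈ 6507.265.
Maximum inventory = Q*(1 − d/p) = 6507.265 × 0.7667 ≈ 4988.903.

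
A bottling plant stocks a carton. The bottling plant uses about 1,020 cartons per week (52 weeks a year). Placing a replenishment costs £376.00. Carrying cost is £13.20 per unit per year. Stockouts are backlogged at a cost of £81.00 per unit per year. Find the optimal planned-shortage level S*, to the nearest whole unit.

Annual demand D = 1,020 × 52 = 53,040.
With planned backorders, Q* = √(2DS/H) · √((H+B)/B).
√(2DS/H) = √(2 × 53,040 × 376 / 13.2) = 1738.296.
√((H+B)/B) = √((13.2+81)/81) = 1.0784.
Q* ≈ 1874.592.
S* = Q* · H/(H+B) = 1874.592 × 13.2/94.2 ≈ 262.682.

S* ≈ 263 cartons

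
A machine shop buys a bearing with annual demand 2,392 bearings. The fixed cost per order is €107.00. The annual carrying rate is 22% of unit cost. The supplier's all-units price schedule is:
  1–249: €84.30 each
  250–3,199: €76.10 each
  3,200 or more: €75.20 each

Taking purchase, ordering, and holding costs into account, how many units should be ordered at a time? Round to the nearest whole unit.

Q* ≈ 250 bearings

Holding cost per unit per year at price C is H = 0.22·C.
Candidates are each tier's EOQ (if it falls in that tier) and each price-break quantity.
EOQ at €84.30 = 166.1 (feasible in tier 1): TC = 2,392×€84.30 + (2,392/166.1)×107 + (166.1/2)×0.22×€84.30 = €204,726.75.
EOQ at €76.10 = 174.9 < 250, so use break Q=250: TC = 2,392×€76.10 + (2,392/250.0)×107 + (250.0/2)×0.22×€76.10 = €185,147.73.
EOQ at €75.20 = 175.9 < 3200, so use break Q=3200: TC = 2,392×€75.20 + (2,392/3200.0)×107 + (3200.0/2)×0.22×€75.20 = €206,428.78.
Lowest total cost is €185,147.73 at Q = 250.0.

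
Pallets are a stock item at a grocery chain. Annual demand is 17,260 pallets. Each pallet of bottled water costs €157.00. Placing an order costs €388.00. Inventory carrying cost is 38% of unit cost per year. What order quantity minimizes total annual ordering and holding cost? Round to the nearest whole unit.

Q* ≈ 474 pallets

Holding cost H = 0.38 × €157.00 = €59.6600 per unit per year.
EOQ = √(2DS / H) = √(2 × 17,260 × 388 / 59.66).
= √(13,393,760 / 59.66) = √224,501.5085 ≈ 473.816.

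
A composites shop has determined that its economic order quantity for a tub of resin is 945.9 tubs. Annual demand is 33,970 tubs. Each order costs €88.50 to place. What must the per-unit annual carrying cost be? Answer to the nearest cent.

H ≈ €6.72

Squaring Q* = √(2DS/H) gives Q*² = 2DS/H.
From Q* = √(2DS/H): H = 2DS / Q*² = 2 × 33,970 × 88.5 / 945.9² = 6.7201.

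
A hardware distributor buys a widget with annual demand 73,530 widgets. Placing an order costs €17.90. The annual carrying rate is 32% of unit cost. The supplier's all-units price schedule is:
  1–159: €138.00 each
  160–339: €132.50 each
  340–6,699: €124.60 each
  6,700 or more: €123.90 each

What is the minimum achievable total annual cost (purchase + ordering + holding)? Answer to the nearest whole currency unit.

Holding cost per unit per year at price C is H = 0.32·C.
Evaluate total cost at each tier's feasible EOQ or, if the EOQ is below the tier, at the tier's minimum quantity.
Tier 1 (€138.00): EOQ = 244.2 exceeds tier's upper bound 159, so this tier is dominated.
EOQ at €132.50 = 249.2 (feasible in tier 2): TC = 73,530×€132.50 + (73,530/249.2)×17.9 + (249.2/2)×0.32×€132.50 = €9,753,289.69.
EOQ at €124.60 = 256.9 < 340, so use break Q=340: TC = 73,530×€124.60 + (73,530/340.0)×17.9 + (340.0/2)×0.32×€124.60 = €9,172,487.38.
EOQ at €123.90 = 257.7 < 6700, so use break Q=6700: TC = 73,530×€123.90 + (73,530/6700.0)×17.9 + (6700.0/2)×0.32×€123.90 = €9,243,384.25.
Lowest total cost among the candidates is at Q = 340.0.

TC* ≈ €9,172,487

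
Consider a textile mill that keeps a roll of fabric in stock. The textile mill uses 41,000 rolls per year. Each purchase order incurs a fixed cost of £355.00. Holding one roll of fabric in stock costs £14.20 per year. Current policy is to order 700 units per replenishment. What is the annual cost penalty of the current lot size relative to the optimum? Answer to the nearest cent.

EOQ = √(2DS/H) = √(2 × 41,000 × 355 / 14.2) ≈ 1431.78.
Cost at Q* = (D/Q*)S + (Q*/2)H = √(2DSH) ≈ £20,331.31.
Cost at Q = 700: (41,000/700)×355 + (700/2)×14.2 = £20,792.86 + £4,970.00 = £25,762.86.
Excess = £25,762.86 − £20,331.31 = £5,431.55.

Extra cost ≈ £5,431.55 per year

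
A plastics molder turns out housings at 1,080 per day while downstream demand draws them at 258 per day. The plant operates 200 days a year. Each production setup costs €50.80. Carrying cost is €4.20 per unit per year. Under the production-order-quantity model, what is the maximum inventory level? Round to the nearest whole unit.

Annual demand D = 258 × 200 = 51,600.
Production build-up factor (1 − d/p) = 1 − 258/1,080 = 0.7611.
Q* = √(2DS / (H(1 − d/p))) = √(2 × 51,600 × 50.8 / (4.2 × 0.7611)).
= √(5,242,560 / 3.1967) ≈ 1280.628.
Maximum inventory = Q*(1 − d/p) = 1280.628 × 0.7611 ≈ 974.700.

I_max ≈ 975 housings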